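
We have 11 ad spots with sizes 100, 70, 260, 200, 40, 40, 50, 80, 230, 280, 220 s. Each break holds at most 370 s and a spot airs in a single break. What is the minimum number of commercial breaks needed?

Total = 280 + 260 + 230 + 220 + 200 + 100 + 80 + 70 + 50 + 40 + 40 = 1570 s.
Lower bound: ⌈1570/370⌉ = 5 commercial breaks.
A packing using 5 commercial breaks:
  break 1: 280 + 80 = 360
  break 2: 260 + 100 = 360
  break 3: 230 + 70 + 50 = 350
  break 4: 220 + 40 + 40 = 300
  break 5: 200 = 200
This matches the lower bound, so 5 is optimal.

5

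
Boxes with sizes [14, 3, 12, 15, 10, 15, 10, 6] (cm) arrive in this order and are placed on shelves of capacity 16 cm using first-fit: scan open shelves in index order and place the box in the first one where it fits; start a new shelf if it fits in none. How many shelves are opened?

  14 → shelf 1 (new)  [load 14/16]
  3 → shelf 2 (new)  [load 3/16]
  12 → shelf 2  [load 15/16]
  15 → shelf 3 (new)  [load 15/16]
  10 → shelf 4 (new)  [load 10/16]
  15 → shelf 5 (new)  [load 15/16]
  10 → shelf 6 (new)  [load 10/16]
  6 → shelf 4  [load 16/16]
6 shelves opened.

6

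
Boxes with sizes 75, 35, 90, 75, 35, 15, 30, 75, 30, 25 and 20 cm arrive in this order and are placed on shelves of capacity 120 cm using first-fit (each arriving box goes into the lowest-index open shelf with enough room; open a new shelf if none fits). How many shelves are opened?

5

  75 → shelf 1 (new)  [load 75/120]
  35 → shelf 1  [load 110/120]
  90 → shelf 2 (new)  [load 90/120]
  75 → shelf 3 (new)  [load 75/120]
  35 → shelf 3  [load 110/120]
  15 → shelf 2  [load 105/120]
  30 → shelf 4 (new)  [load 30/120]
  75 → shelf 4  [load 105/120]
  30 → shelf 5 (new)  [load 30/120]
  25 → shelf 5  [load 55/120]
  20 → shelf 5  [load 75/120]
5 shelves opened.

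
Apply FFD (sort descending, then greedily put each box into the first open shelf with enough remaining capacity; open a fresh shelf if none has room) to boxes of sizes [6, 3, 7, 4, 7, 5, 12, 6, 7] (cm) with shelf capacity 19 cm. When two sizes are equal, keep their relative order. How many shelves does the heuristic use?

Sorted descending: 12, 7, 7, 7, 6, 6, 5, 4, 3.
  12 → shelf 1 (new)  [load 12/19]
  7 → shelf 1  [load 19/19]
  7 → shelf 2 (new)  [load 7/19]
  7 → shelf 2  [load 14/19]
  6 → shelf 3 (new)  [load 6/19]
  6 → shelf 3  [load 12/19]
  5 → shelf 2  [load 19/19]
  4 → shelf 3  [load 16/19]
  3 → shelf 3  [load 19/19]
3 shelves opened.

3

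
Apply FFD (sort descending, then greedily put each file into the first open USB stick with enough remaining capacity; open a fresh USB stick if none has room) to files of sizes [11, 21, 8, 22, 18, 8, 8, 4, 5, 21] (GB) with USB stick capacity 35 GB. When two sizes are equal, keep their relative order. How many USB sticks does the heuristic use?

4

Sorted descending: 22, 21, 21, 18, 11, 8, 8, 8, 5, 4.
  22 → USB stick 1 (new)  [load 22/35]
  21 → USB stick 2 (new)  [load 21/35]
  21 → USB stick 3 (new)  [load 21/35]
  18 → USB stick 4 (new)  [load 18/35]
  11 → USB stick 1  [load 33/35]
  8 → USB stick 2  [load 29/35]
  8 → USB stick 3  [load 29/35]
  8 → USB stick 4  [load 26/35]
  5 → USB stick 2  [load 34/35]
  4 → USB stick 3  [load 33/35]
4 USB sticks opened.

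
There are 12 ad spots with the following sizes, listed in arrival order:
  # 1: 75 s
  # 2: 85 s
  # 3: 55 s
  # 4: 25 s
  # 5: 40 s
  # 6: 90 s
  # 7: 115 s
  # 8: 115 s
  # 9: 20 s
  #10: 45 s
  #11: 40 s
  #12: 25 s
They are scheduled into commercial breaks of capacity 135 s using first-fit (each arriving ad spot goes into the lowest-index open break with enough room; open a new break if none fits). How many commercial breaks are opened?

  75 → break 1 (new)  [load 75/135]
  85 → break 2 (new)  [load 85/135]
  55 → break 1  [load 130/135]
  25 → break 2  [load 110/135]
  40 → break 3 (new)  [load 40/135]
  90 → break 3  [load 130/135]
  115 → break 4 (new)  [load 115/135]
  115 → break 5 (new)  [load 115/135]
  20 → break 2  [load 130/135]
  45 → break 6 (new)  [load 45/135]
  40 → break 6  [load 85/135]
  25 → break 6  [load 110/135]
6 commercial breaks opened.

6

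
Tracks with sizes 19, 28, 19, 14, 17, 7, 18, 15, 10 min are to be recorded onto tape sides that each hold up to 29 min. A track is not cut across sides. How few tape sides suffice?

6

Total = 28 + 19 + 19 + 18 + 17 + 15 + 14 + 10 + 7 = 147 min.
Lower bound: ⌈147/29⌉ = 6 tape sides.
A packing using 6 tape sides:
  side 1: 28 = 28
  side 2: 19 + 10 = 29
  side 3: 19 + 7 = 26
  side 4: 18 = 18
  side 5: 17 = 17
  side 6: 15 + 14 = 29
This matches the lower bound, so 6 is optimal.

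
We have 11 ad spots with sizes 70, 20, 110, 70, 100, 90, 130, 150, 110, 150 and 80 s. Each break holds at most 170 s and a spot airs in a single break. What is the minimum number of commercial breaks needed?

8

Total = 150 + 150 + 130 + 110 + 110 + 100 + 90 + 80 + 70 + 70 + 20 = 1080 s.
Lower bound: ⌈1080/170⌉ = 7 commercial breaks.
A packing using 8 commercial breaks:
  break 1: 150 + 20 = 170
  break 2: 150 = 150
  break 3: 130 = 130
  break 4: 110 = 110
  break 5: 110 = 110
  break 6: 100 + 70 = 170
  break 7: 90 + 80 = 170
  break 8: 70 = 70
No arrangement into 7 commercial breaks stays within capacity, so 8 is optimal.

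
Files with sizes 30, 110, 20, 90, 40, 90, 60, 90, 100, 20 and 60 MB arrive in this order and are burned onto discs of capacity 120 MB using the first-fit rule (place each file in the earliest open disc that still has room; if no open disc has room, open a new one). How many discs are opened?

7

  30 → disc 1 (new)  [load 30/120]
  110 → disc 2 (new)  [load 110/120]
  20 → disc 1  [load 50/120]
  90 → disc 3 (new)  [load 90/120]
  40 → disc 1  [load 90/120]
  90 → disc 4 (new)  [load 90/120]
  60 → disc 5 (new)  [load 60/120]
  90 → disc 6 (new)  [load 90/120]
  100 → disc 7 (new)  [load 100/120]
  20 → disc 1  [load 110/120]
  60 → disc 5  [load 120/120]
7 discs opened.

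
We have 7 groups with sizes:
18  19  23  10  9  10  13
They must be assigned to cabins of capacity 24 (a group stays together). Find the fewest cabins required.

Total = 23 + 19 + 18 + 13 + 10 + 10 + 9 = 102.
Lower bound: ⌈102/24⌉ = 5 cabins.
A packing using 5 cabins:
  cabin 1: 23 = 23
  cabin 2: 19 = 19
  cabin 3: 18 = 18
  cabin 4: 13 + 10 = 23
  cabin 5: 10 + 9 = 19
This matches the lower bound, so 5 is optimal.

5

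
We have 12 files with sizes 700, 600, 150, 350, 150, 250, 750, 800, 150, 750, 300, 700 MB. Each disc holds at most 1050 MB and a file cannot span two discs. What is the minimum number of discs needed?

6

Total = 800 + 750 + 750 + 700 + 700 + 600 + 350 + 300 + 250 + 150 + 150 + 150 = 5650 MB.
Lower bound: ⌈5650/1050⌉ = 6 discs.
A packing using 6 discs:
  disc 1: 800 + 250 = 1050
  disc 2: 750 + 300 = 1050
  disc 3: 750 + 150 + 150 = 1050
  disc 4: 700 + 350 = 1050
  disc 5: 700 + 150 = 850
  disc 6: 600 = 600
This matches the lower bound, so 6 is optimal.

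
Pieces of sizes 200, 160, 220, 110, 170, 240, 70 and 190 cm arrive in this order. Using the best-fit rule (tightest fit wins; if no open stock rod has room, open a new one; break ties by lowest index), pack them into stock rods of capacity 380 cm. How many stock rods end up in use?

4

  200 → stock rod 1 (new)  [load 200/380]
  160 → stock rod 1  [load 360/380]
  220 → stock rod 2 (new)  [load 220/380]
  110 → stock rod 2  [load 330/380]
  170 → stock rod 3 (new)  [load 170/380]
  240 → stock rod 4 (new)  [load 240/380]
  70 → stock rod 4  [load 310/380]
  190 → stock rod 3  [load 360/380]
4 stock rods opened.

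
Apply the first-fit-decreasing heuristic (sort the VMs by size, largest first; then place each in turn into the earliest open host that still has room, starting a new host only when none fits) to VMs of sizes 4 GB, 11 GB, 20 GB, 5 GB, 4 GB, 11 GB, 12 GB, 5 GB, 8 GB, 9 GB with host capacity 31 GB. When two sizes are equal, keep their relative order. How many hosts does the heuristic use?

3

Sorted descending: 20, 12, 11, 11, 9, 8, 5, 5, 4, 4.
  20 → host 1 (new)  [load 20/31]
  12 → host 2 (new)  [load 12/31]
  11 → host 1  [load 31/31]
  11 → host 2  [load 23/31]
  9 → host 3 (new)  [load 9/31]
  8 → host 2  [load 31/31]
  5 → host 3  [load 14/31]
  5 → host 3  [load 19/31]
  4 → host 3  [load 23/31]
  4 → host 3  [load 27/31]
3 hosts opened.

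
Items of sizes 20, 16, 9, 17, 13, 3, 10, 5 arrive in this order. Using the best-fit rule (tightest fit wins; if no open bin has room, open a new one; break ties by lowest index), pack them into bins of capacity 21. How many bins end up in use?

5

  20 → bin 1 (new)  [load 20/21]
  16 → bin 2 (new)  [load 16/21]
  9 → bin 3 (new)  [load 9/21]
  17 → bin 4 (new)  [load 17/21]
  13 → bin 5 (new)  [load 13/21]
  3 → bin 4  [load 20/21]
  10 → bin 3  [load 19/21]
  5 → bin 2  [load 21/21]
5 bins opened.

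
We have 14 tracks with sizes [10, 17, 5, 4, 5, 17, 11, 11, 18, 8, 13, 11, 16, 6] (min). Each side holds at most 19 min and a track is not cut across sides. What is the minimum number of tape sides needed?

Total = 18 + 17 + 17 + 16 + 13 + 11 + 11 + 11 + 10 + 8 + 6 + 5 + 5 + 4 = 152 min.
Lower bound: ⌈152/19⌉ = 8 tape sides.
Also, 9 tracks each exceed 19/2 min, and no two of those can share a side, so at least 9 tape sides are needed.
A packing using 9 tape sides:
  side 1: 18 = 18
  side 2: 17 = 17
  side 3: 17 = 17
  side 4: 16 = 16
  side 5: 13 + 6 = 19
  side 6: 11 + 8 = 19
  side 7: 11 + 5 = 16
  side 8: 11 + 5 = 16
  side 9: 10 + 4 = 14
This matches the lower bound, so 9 is optimal.

9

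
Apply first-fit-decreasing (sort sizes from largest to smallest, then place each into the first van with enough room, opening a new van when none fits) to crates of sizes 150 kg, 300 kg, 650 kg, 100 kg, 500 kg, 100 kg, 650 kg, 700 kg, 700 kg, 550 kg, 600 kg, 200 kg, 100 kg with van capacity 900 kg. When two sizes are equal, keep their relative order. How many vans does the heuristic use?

7

Sorted descending: 700, 700, 650, 650, 600, 550, 500, 300, 200, 150, 100, 100, 100.
  700 → van 1 (new)  [load 700/900]
  700 → van 2 (new)  [load 700/900]
  650 → van 3 (new)  [load 650/900]
  650 → van 4 (new)  [load 650/900]
  600 → van 5 (new)  [load 600/900]
  550 → van 6 (new)  [load 550/900]
  500 → van 7 (new)  [load 500/900]
  300 → van 5  [load 900/900]
  200 → van 1  [load 900/900]
  150 → van 2  [load 850/900]
  100 → van 3  [load 750/900]
  100 → van 3  [load 850/900]
  100 → van 4  [load 750/900]
7 vans opened.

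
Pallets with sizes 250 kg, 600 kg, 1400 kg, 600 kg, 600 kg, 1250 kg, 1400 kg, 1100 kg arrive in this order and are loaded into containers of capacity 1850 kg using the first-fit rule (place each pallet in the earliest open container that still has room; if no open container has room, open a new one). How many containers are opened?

5

  250 → container 1 (new)  [load 250/1850]
  600 → container 1  [load 850/1850]
  1400 → container 2 (new)  [load 1400/1850]
  600 → container 1  [load 1450/1850]
  600 → container 3 (new)  [load 600/1850]
  1250 → container 3  [load 1850/1850]
  1400 → container 4 (new)  [load 1400/1850]
  1100 → container 5 (new)  [load 1100/1850]
5 containers opened.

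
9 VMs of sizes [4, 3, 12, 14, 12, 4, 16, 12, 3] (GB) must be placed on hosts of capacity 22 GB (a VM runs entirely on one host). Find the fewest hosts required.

Total = 16 + 14 + 12 + 12 + 12 + 4 + 4 + 3 + 3 = 80 GB.
Lower bound: ⌈80/22⌉ = 4 hosts.
Also, 5 VMs each exceed 11 GB, and no two of those can share a host, so at least 5 hosts are needed.
A packing using 5 hosts:
  host 1: 16 + 4 = 20
  host 2: 14 + 4 + 3 = 21
  host 3: 12 + 3 = 15
  host 4: 12 = 12
  host 5: 12 = 12
This matches the lower bound, so 5 is optimal.

5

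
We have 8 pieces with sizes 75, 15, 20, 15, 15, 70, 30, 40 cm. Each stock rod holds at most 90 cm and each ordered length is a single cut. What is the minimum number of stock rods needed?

4

Total = 75 + 70 + 40 + 30 + 20 + 15 + 15 + 15 = 280 cm.
Lower bound: ⌈280/90⌉ = 4 stock rods.
A packing using 4 stock rods:
  stock rod 1: 75 + 15 = 90
  stock rod 2: 70 + 20 = 90
  stock rod 3: 40 + 30 + 15 = 85
  stock rod 4: 15 = 15
This matches the lower bound, so 4 is optimal.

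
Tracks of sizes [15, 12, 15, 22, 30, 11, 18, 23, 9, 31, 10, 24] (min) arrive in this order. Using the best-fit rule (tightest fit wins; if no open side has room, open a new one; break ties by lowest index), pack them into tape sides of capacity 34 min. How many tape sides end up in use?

  15 → side 1 (new)  [load 15/34]
  12 → side 1  [load 27/34]
  15 → side 2 (new)  [load 15/34]
  22 → side 3 (new)  [load 22/34]
  30 → side 4 (new)  [load 30/34]
  11 → side 3  [load 33/34]
  18 → side 2  [load 33/34]
  23 → side 5 (new)  [load 23/34]
  9 → side 5  [load 32/34]
  31 → side 6 (new)  [load 31/34]
  10 → side 7 (new)  [load 10/34]
  24 → side 7  [load 34/34]
7 tape sides opened.

7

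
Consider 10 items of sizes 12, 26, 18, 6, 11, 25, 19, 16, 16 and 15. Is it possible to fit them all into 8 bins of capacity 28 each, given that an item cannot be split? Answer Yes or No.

Yes

A valid assignment using 7 bins:
  bin 1: 26 = 26
  bin 2: 25 = 25
  bin 3: 19 + 6 = 25
  bin 4: 18 = 18
  bin 5: 16 + 12 = 28
  bin 6: 16 + 11 = 27
  bin 7: 15 = 15
That uses only 7 ≤ 8, so 8 bins are enough.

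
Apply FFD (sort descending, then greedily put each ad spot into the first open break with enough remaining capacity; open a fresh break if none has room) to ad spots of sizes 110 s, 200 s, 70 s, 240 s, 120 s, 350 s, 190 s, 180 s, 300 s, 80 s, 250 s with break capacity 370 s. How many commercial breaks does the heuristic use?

6

Sorted descending: 350, 300, 250, 240, 200, 190, 180, 120, 110, 80, 70.
  350 → break 1 (new)  [load 350/370]
  300 → break 2 (new)  [load 300/370]
  250 → break 3 (new)  [load 250/370]
  240 → break 4 (new)  [load 240/370]
  200 → break 5 (new)  [load 200/370]
  190 → break 6 (new)  [load 190/370]
  180 → break 6  [load 370/370]
  120 → break 3  [load 370/370]
  110 → break 4  [load 350/370]
  80 → break 5  [load 280/370]
  70 → break 2  [load 370/370]
6 commercial breaks opened.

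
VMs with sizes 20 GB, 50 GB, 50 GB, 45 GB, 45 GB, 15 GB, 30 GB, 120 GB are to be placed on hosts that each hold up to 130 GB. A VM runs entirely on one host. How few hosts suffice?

3

Total = 120 + 50 + 50 + 45 + 45 + 30 + 20 + 15 = 375 GB.
Lower bound: ⌈375/130⌉ = 3 hosts.
A packing using 3 hosts:
  host 1: 120 = 120
  host 2: 50 + 50 + 30 = 130
  host 3: 45 + 45 + 20 + 15 = 125
This matches the lower bound, so 3 is optimal.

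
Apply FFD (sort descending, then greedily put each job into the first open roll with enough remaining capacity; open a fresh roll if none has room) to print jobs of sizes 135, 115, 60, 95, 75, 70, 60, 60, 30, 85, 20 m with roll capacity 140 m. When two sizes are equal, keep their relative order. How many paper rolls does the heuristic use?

7

Sorted descending: 135, 115, 95, 85, 75, 70, 60, 60, 60, 30, 20.
  135 → roll 1 (new)  [load 135/140]
  115 → roll 2 (new)  [load 115/140]
  95 → roll 3 (new)  [load 95/140]
  85 → roll 4 (new)  [load 85/140]
  75 → roll 5 (new)  [load 75/140]
  70 → roll 6 (new)  [load 70/140]
  60 → roll 5  [load 135/140]
  60 → roll 6  [load 130/140]
  60 → roll 7 (new)  [load 60/140]
  30 → roll 3  [load 125/140]
  20 → roll 2  [load 135/140]
7 paper rolls opened.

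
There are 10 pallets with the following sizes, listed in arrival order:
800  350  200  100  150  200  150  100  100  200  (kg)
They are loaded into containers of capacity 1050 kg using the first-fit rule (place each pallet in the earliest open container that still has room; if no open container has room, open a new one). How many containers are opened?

3

  800 → container 1 (new)  [load 800/1050]
  350 → container 2 (new)  [load 350/1050]
  200 → container 1  [load 1000/1050]
  100 → container 2  [load 450/1050]
  150 → container 2  [load 600/1050]
  200 → container 2  [load 800/1050]
  150 → container 2  [load 950/1050]
  100 → container 2  [load 1050/1050]
  100 → container 3 (new)  [load 100/1050]
  200 → container 3  [load 300/1050]
3 containers opened.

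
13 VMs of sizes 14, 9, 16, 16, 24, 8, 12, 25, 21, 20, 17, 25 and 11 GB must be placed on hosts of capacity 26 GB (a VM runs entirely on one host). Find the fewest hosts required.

10

Total = 25 + 25 + 24 + 21 + 20 + 17 + 16 + 16 + 14 + 12 + 11 + 9 + 8 = 218 GB.
Lower bound: ⌈218/26⌉ = 9 hosts.
A packing using 10 hosts:
  host 1: 25 = 25
  host 2: 25 = 25
  host 3: 24 = 24
  host 4: 21 = 21
  host 5: 20 = 20
  host 6: 17 + 9 = 26
  host 7: 16 + 8 = 24
  host 8: 16 = 16
  host 9: 14 + 12 = 26
  host 10: 11 = 11
No arrangement into 9 hosts stays within capacity, so 10 is optimal.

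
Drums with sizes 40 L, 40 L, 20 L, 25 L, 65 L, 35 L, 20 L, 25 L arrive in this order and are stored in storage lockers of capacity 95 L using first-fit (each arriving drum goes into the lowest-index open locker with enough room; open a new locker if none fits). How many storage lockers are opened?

  40 → locker 1 (new)  [load 40/95]
  40 → locker 1  [load 80/95]
  20 → locker 2 (new)  [load 20/95]
  25 → locker 2  [load 45/95]
  65 → locker 3 (new)  [load 65/95]
  35 → locker 2  [load 80/95]
  20 → locker 3  [load 85/95]
  25 → locker 4 (new)  [load 25/95]
4 storage lockers opened.

4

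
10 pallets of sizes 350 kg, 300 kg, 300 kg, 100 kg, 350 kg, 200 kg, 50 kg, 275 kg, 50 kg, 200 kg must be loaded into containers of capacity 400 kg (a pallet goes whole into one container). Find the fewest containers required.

6

Total = 350 + 350 + 300 + 300 + 275 + 200 + 200 + 100 + 50 + 50 = 2175 kg.
Lower bound: ⌈2175/400⌉ = 6 containers.
A packing using 6 containers:
  container 1: 350 + 50 = 400
  container 2: 350 + 50 = 400
  container 3: 300 + 100 = 400
  container 4: 300 = 300
  container 5: 275 = 275
  container 6: 200 + 200 = 400
This matches the lower bound, so 6 is optimal.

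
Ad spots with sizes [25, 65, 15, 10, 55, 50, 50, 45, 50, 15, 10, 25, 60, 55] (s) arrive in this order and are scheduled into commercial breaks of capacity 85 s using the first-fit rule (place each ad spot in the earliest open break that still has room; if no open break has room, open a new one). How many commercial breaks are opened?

  25 → break 1 (new)  [load 25/85]
  65 → break 2 (new)  [load 65/85]
  15 → break 1  [load 40/85]
  10 → break 1  [load 50/85]
  55 → break 3 (new)  [load 55/85]
  50 → break 4 (new)  [load 50/85]
  50 → break 5 (new)  [load 50/85]
  45 → break 6 (new)  [load 45/85]
  50 → break 7 (new)  [load 50/85]
  15 → break 1  [load 65/85]
  10 → break 1  [load 75/85]
  25 → break 3  [load 80/85]
  60 → break 8 (new)  [load 60/85]
  55 → break 9 (new)  [load 55/85]
9 commercial breaks opened.

9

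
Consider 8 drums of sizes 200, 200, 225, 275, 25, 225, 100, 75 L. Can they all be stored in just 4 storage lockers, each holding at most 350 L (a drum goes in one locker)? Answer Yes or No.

No

Total = 1325 L; ⌈1325/350⌉ = 4.
5 drums each exceed half the capacity and cannot share a locker, forcing at least 5 storage lockers.
At least 5 storage lockers are required, but only 4 are allowed.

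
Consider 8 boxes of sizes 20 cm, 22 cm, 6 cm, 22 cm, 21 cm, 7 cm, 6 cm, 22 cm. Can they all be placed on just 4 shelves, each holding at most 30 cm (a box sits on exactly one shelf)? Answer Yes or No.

Total = 126 cm; ⌈126/30⌉ = 5.
At least 5 shelves are required, but only 4 are allowed.

No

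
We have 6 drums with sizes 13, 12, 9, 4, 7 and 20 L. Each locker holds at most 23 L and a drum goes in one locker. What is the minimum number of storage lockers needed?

Total = 20 + 13 + 12 + 9 + 7 + 4 = 65 L.
Lower bound: ⌈65/23⌉ = 3 storage lockers.
A packing using 3 storage lockers:
  locker 1: 20 = 20
  locker 2: 13 + 9 = 22
  locker 3: 12 + 7 + 4 = 23
This matches the lower bound, so 3 is optimal.

3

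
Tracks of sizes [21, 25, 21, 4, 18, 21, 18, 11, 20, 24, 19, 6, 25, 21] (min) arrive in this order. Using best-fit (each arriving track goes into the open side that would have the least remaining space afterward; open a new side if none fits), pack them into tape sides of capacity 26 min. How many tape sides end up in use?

  21 → side 1 (new)  [load 21/26]
  25 → side 2 (new)  [load 25/26]
  21 → side 3 (new)  [load 21/26]
  4 → side 1  [load 25/26]
  18 → side 4 (new)  [load 18/26]
  21 → side 5 (new)  [load 21/26]
  18 → side 6 (new)  [load 18/26]
  11 → side 7 (new)  [load 11/26]
  20 → side 8 (new)  [load 20/26]
  24 → side 9 (new)  [load 24/26]
  19 → side 10 (new)  [load 19/26]
  6 → side 8  [load 26/26]
  25 → side 11 (new)  [load 25/26]
  21 → side 12 (new)  [load 21/26]
12 tape sides opened.

12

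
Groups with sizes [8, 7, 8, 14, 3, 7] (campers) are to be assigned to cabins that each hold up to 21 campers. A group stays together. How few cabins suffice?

Total = 14 + 8 + 8 + 7 + 7 + 3 = 47 campers.
Lower bound: ⌈47/21⌉ = 3 cabins.
A packing using 3 cabins:
  cabin 1: 14 + 7 = 21
  cabin 2: 8 + 8 + 3 = 19
  cabin 3: 7 = 7
This matches the lower bound, so 3 is optimal.

3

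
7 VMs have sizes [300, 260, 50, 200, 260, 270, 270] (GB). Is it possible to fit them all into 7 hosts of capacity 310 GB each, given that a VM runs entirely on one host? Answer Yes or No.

A valid assignment using 6 hosts:
  host 1: 300 = 300
  host 2: 270 = 270
  host 3: 270 = 270
  host 4: 260 + 50 = 310
  host 5: 260 = 260
  host 6: 200 = 200
That uses only 6 ≤ 7, so 7 hosts are enough.

Yes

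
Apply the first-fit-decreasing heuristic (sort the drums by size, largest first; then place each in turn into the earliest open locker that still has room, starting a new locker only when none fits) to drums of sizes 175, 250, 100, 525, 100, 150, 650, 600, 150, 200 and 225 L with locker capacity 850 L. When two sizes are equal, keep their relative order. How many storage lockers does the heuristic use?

Sorted descending: 650, 600, 525, 250, 225, 200, 175, 150, 150, 100, 100.
  650 → locker 1 (new)  [load 650/850]
  600 → locker 2 (new)  [load 600/850]
  525 → locker 3 (new)  [load 525/850]
  250 → locker 2  [load 850/850]
  225 → locker 3  [load 750/850]
  200 → locker 1  [load 850/850]
  175 → locker 4 (new)  [load 175/850]
  150 → locker 4  [load 325/850]
  150 → locker 4  [load 475/850]
  100 → locker 3  [load 850/850]
  100 → locker 4  [load 575/850]
4 storage lockers opened.

4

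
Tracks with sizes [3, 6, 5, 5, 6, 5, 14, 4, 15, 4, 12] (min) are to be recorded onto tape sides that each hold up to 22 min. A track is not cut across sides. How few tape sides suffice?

Total = 15 + 14 + 12 + 6 + 6 + 5 + 5 + 5 + 4 + 4 + 3 = 79 min.
Lower bound: ⌈79/22⌉ = 4 tape sides.
A packing using 4 tape sides:
  side 1: 15 + 6 = 21
  side 2: 14 + 6 = 20
  side 3: 12 + 5 + 5 = 22
  side 4: 5 + 4 + 4 + 3 = 16
This matches the lower bound, so 4 is optimal.

4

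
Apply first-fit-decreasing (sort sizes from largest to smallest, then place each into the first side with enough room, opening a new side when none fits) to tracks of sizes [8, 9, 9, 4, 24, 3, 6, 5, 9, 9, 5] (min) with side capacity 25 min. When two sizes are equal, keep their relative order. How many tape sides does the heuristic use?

4

Sorted descending: 24, 9, 9, 9, 9, 8, 6, 5, 5, 4, 3.
  24 → side 1 (new)  [load 24/25]
  9 → side 2 (new)  [load 9/25]
  9 → side 2  [load 18/25]
  9 → side 3 (new)  [load 9/25]
  9 → side 3  [load 18/25]
  8 → side 4 (new)  [load 8/25]
  6 → side 2  [load 24/25]
  5 → side 3  [load 23/25]
  5 → side 4  [load 13/25]
  4 → side 4  [load 17/25]
  3 → side 4  [load 20/25]
4 tape sides opened.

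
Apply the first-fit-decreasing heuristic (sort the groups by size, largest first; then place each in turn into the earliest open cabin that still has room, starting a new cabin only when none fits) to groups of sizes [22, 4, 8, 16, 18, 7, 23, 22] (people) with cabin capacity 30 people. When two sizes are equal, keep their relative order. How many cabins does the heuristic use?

5

Sorted descending: 23, 22, 22, 18, 16, 8, 7, 4.
  23 → cabin 1 (new)  [load 23/30]
  22 → cabin 2 (new)  [load 22/30]
  22 → cabin 3 (new)  [load 22/30]
  18 → cabin 4 (new)  [load 18/30]
  16 → cabin 5 (new)  [load 16/30]
  8 → cabin 2  [load 30/30]
  7 → cabin 1  [load 30/30]
  4 → cabin 3  [load 26/30]
5 cabins opened.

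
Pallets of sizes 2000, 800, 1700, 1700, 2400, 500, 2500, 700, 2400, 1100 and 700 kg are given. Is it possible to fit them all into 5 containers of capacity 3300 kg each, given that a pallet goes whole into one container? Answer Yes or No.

No

Total = 16500 kg; ⌈16500/3300⌉ = 5.
6 pallets each exceed half the capacity and cannot share a container, forcing at least 6 containers.
At least 6 containers are required, but only 5 are allowed.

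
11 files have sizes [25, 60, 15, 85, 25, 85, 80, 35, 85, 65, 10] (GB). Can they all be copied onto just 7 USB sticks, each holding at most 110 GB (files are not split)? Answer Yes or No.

Yes

A valid assignment using 6 USB sticks:
  USB stick 1: 85 + 25 = 110
  USB stick 2: 85 + 25 = 110
  USB stick 3: 85 + 15 + 10 = 110
  USB stick 4: 80 = 80
  USB stick 5: 65 + 35 = 100
  USB stick 6: 60 = 60
That uses only 6 ≤ 7, so 7 USB sticks are enough.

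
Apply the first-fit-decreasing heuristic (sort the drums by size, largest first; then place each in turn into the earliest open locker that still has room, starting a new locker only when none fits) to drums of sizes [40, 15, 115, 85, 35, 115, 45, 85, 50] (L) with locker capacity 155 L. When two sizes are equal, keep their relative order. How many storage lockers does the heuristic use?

4

Sorted descending: 115, 115, 85, 85, 50, 45, 40, 35, 15.
  115 → locker 1 (new)  [load 115/155]
  115 → locker 2 (new)  [load 115/155]
  85 → locker 3 (new)  [load 85/155]
  85 → locker 4 (new)  [load 85/155]
  50 → locker 3  [load 135/155]
  45 → locker 4  [load 130/155]
  40 → locker 1  [load 155/155]
  35 → locker 2  [load 150/155]
  15 → locker 3  [load 150/155]
4 storage lockers opened.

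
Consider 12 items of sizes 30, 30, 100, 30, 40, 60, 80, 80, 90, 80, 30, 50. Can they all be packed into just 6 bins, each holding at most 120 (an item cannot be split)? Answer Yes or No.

Total = 700; ⌈700/120⌉ = 6.
The bound of 6 does not rule out 6, but exhaustive search shows no assignment into 6 bins of capacity 120 exists — the minimum is 7.

No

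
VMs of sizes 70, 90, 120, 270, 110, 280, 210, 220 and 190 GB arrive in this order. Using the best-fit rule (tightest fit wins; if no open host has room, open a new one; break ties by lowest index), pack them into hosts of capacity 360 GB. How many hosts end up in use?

6

  70 → host 1 (new)  [load 70/360]
  90 → host 1  [load 160/360]
  120 → host 1  [load 280/360]
  270 → host 2 (new)  [load 270/360]
  110 → host 3 (new)  [load 110/360]
  280 → host 4 (new)  [load 280/360]
  210 → host 3  [load 320/360]
  220 → host 5 (new)  [load 220/360]
  190 → host 6 (new)  [load 190/360]
6 hosts opened.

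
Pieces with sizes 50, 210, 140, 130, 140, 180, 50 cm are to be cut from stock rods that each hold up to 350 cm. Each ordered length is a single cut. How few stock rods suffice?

Total = 210 + 180 + 140 + 140 + 130 + 50 + 50 = 900 cm.
Lower bound: ⌈900/350⌉ = 3 stock rods.
A packing using 3 stock rods:
  stock rod 1: 210 + 140 = 350
  stock rod 2: 180 + 140 = 320
  stock rod 3: 130 + 50 + 50 = 230
This matches the lower bound, so 3 is optimal.

3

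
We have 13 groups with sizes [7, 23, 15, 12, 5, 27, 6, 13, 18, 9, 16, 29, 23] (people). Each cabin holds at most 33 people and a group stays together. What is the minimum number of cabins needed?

7

Total = 29 + 27 + 23 + 23 + 18 + 16 + 15 + 13 + 12 + 9 + 7 + 6 + 5 = 203 people.
Lower bound: ⌈203/33⌉ = 7 cabins.
A packing using 7 cabins:
  cabin 1: 29 = 29
  cabin 2: 27 + 6 = 33
  cabin 3: 23 + 9 = 32
  cabin 4: 23 + 7 = 30
  cabin 5: 18 + 15 = 33
  cabin 6: 16 + 13 = 29
  cabin 7: 12 + 5 = 17
This matches the lower bound, so 7 is optimal.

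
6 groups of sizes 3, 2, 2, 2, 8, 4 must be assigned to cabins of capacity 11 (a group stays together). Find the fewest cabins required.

Total = 8 + 4 + 3 + 2 + 2 + 2 = 21.
Lower bound: ⌈21/11⌉ = 2 cabins.
A packing using 2 cabins:
  cabin 1: 8 + 3 = 11
  cabin 2: 4 + 2 + 2 + 2 = 10
This matches the lower bound, so 2 is optimal.

2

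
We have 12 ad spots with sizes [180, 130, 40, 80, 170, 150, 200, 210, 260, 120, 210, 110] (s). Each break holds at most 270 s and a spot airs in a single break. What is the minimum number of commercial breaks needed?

Total = 260 + 210 + 210 + 200 + 180 + 170 + 150 + 130 + 120 + 110 + 80 + 40 = 1860 s.
Lower bound: ⌈1860/270⌉ = 7 commercial breaks.
A packing using 8 commercial breaks:
  break 1: 260 = 260
  break 2: 210 + 40 = 250
  break 3: 210 = 210
  break 4: 200 = 200
  break 5: 180 + 80 = 260
  break 6: 170 = 170
  break 7: 150 + 120 = 270
  break 8: 130 + 110 = 240
No arrangement into 7 commercial breaks stays within capacity, so 8 is optimal.

8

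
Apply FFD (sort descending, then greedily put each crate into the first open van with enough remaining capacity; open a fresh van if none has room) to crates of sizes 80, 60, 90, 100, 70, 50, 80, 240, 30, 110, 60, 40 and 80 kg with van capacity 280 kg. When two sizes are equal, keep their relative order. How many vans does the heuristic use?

Sorted descending: 240, 110, 100, 90, 80, 80, 80, 70, 60, 60, 50, 40, 30.
  240 → van 1 (new)  [load 240/280]
  110 → van 2 (new)  [load 110/280]
  100 → van 2  [load 210/280]
  90 → van 3 (new)  [load 90/280]
  80 → van 3  [load 170/280]
  80 → van 3  [load 250/280]
  80 → van 4 (new)  [load 80/280]
  70 → van 2  [load 280/280]
  60 → van 4  [load 140/280]
  60 → van 4  [load 200/280]
  50 → van 4  [load 250/280]
  40 → van 1  [load 280/280]
  30 → van 3  [load 280/280]
4 vans opened.

4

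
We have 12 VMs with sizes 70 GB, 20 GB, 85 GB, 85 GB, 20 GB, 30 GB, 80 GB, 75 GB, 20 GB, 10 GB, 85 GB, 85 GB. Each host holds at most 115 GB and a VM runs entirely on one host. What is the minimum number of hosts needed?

7

Total = 85 + 85 + 85 + 85 + 80 + 75 + 70 + 30 + 20 + 20 + 20 + 10 = 665 GB.
Lower bound: ⌈665/115⌉ = 6 hosts.
Also, 7 VMs each exceed 115/2 GB, and no two of those can share a host, so at least 7 hosts are needed.
A packing using 7 hosts:
  host 1: 85 + 30 = 115
  host 2: 85 + 20 + 10 = 115
  host 3: 85 + 20 = 105
  host 4: 85 + 20 = 105
  host 5: 80 = 80
  host 6: 75 = 75
  host 7: 70 = 70
This matches the lower bound, so 7 is optimal.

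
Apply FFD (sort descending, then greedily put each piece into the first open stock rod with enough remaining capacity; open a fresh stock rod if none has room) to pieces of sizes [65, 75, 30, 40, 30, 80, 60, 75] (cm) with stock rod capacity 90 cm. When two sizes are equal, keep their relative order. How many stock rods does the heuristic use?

6

Sorted descending: 80, 75, 75, 65, 60, 40, 30, 30.
  80 → stock rod 1 (new)  [load 80/90]
  75 → stock rod 2 (new)  [load 75/90]
  75 → stock rod 3 (new)  [load 75/90]
  65 → stock rod 4 (new)  [load 65/90]
  60 → stock rod 5 (new)  [load 60/90]
  40 → stock rod 6 (new)  [load 40/90]
  30 → stock rod 5  [load 90/90]
  30 → stock rod 6  [load 70/90]
6 stock rods opened.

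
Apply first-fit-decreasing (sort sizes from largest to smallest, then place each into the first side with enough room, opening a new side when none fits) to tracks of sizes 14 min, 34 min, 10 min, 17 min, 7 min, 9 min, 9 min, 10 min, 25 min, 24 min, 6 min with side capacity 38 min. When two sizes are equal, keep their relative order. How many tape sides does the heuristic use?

Sorted descending: 34, 25, 24, 17, 14, 10, 10, 9, 9, 7, 6.
  34 → side 1 (new)  [load 34/38]
  25 → side 2 (new)  [load 25/38]
  24 → side 3 (new)  [load 24/38]
  17 → side 4 (new)  [load 17/38]
  14 → side 3  [load 38/38]
  10 → side 2  [load 35/38]
  10 → side 4  [load 27/38]
  9 → side 4  [load 36/38]
  9 → side 5 (new)  [load 9/38]
  7 → side 5  [load 16/38]
  6 → side 5  [load 22/38]
5 tape sides opened.

5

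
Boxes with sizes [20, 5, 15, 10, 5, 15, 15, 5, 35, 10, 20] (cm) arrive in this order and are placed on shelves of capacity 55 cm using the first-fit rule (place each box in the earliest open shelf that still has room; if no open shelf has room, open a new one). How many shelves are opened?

  20 → shelf 1 (new)  [load 20/55]
  5 → shelf 1  [load 25/55]
  15 → shelf 1  [load 40/55]
  10 → shelf 1  [load 50/55]
  5 → shelf 1  [load 55/55]
  15 → shelf 2 (new)  [load 15/55]
  15 → shelf 2  [load 30/55]
  5 → shelf 2  [load 35/55]
  35 → shelf 3 (new)  [load 35/55]
  10 → shelf 2  [load 45/55]
  20 → shelf 3  [load 55/55]
3 shelves opened.

3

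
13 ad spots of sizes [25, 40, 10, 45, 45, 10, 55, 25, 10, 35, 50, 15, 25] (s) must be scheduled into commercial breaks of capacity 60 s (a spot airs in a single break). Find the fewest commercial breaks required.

7

Total = 55 + 50 + 45 + 45 + 40 + 35 + 25 + 25 + 25 + 15 + 10 + 10 + 10 = 390 s.
Lower bound: ⌈390/60⌉ = 7 commercial breaks.
A packing using 7 commercial breaks:
  break 1: 55 = 55
  break 2: 50 + 10 = 60
  break 3: 45 + 15 = 60
  break 4: 45 + 10 = 55
  break 5: 40 + 10 = 50
  break 6: 35 + 25 = 60
  break 7: 25 + 25 = 50
This matches the lower bound, so 7 is optimal.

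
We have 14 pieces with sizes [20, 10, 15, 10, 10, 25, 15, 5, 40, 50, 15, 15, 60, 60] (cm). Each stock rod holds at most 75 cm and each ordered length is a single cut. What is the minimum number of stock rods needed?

5

Total = 60 + 60 + 50 + 40 + 25 + 20 + 15 + 15 + 15 + 15 + 10 + 10 + 10 + 5 = 350 cm.
Lower bound: ⌈350/75⌉ = 5 stock rods.
A packing using 5 stock rods:
  stock rod 1: 60 + 15 = 75
  stock rod 2: 60 + 15 = 75
  stock rod 3: 50 + 25 = 75
  stock rod 4: 40 + 20 + 15 = 75
  stock rod 5: 15 + 10 + 10 + 10 + 5 = 50
This matches the lower bound, so 5 is optimal.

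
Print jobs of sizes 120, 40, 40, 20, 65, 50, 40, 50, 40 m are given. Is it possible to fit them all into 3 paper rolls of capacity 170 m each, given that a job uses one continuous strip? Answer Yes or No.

Yes

A valid assignment using 3 paper rolls:
  roll 1: 120 + 50 = 170
  roll 2: 65 + 50 + 40 = 155
  roll 3: 40 + 40 + 40 + 20 = 140
Every load is within 170 m, so 3 paper rolls suffice.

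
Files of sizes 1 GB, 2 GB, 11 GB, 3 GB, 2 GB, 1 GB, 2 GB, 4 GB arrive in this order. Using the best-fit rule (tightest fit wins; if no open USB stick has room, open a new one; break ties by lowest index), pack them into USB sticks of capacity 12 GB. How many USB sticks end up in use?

3

  1 → USB stick 1 (new)  [load 1/12]
  2 → USB stick 1  [load 3/12]
  11 → USB stick 2 (new)  [load 11/12]
  3 → USB stick 1  [load 6/12]
  2 → USB stick 1  [load 8/12]
  1 → USB stick 2  [load 12/12]
  2 → USB stick 1  [load 10/12]
  4 → USB stick 3 (new)  [load 4/12]
3 USB sticks opened.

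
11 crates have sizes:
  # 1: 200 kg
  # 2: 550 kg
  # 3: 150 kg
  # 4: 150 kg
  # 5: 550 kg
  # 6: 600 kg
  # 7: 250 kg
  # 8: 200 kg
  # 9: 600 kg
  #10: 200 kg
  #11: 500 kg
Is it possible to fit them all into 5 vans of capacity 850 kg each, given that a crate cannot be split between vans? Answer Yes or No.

Yes

A valid assignment using 5 vans:
  van 1: 600 + 250 = 850
  van 2: 600 + 200 = 800
  van 3: 550 + 200 = 750
  van 4: 550 + 200 = 750
  van 5: 500 + 150 + 150 = 800
Every load is within 850 kg, so 5 vans suffice.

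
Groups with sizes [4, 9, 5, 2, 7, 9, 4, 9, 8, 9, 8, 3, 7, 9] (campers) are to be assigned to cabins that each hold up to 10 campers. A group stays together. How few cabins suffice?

Total = 9 + 9 + 9 + 9 + 9 + 8 + 8 + 7 + 7 + 5 + 4 + 4 + 3 + 2 = 93 campers.
Lower bound: ⌈93/10⌉ = 10 cabins.
A packing using 11 cabins:
  cabin 1: 9 = 9
  cabin 2: 9 = 9
  cabin 3: 9 = 9
  cabin 4: 9 = 9
  cabin 5: 9 = 9
  cabin 6: 8 + 2 = 10
  cabin 7: 8 = 8
  cabin 8: 7 + 3 = 10
  cabin 9: 7 = 7
  cabin 10: 5 + 4 = 9
  cabin 11: 4 = 4
No arrangement into 10 cabins stays within capacity, so 11 is optimal.

11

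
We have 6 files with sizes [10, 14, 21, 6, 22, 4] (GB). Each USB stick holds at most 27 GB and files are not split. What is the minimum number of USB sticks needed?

3

Total = 22 + 21 + 14 + 10 + 6 + 4 = 77 GB.
Lower bound: ⌈77/27⌉ = 3 USB sticks.
A packing using 3 USB sticks:
  USB stick 1: 22 + 4 = 26
  USB stick 2: 21 + 6 = 27
  USB stick 3: 14 + 10 = 24
This matches the lower bound, so 3 is optimal.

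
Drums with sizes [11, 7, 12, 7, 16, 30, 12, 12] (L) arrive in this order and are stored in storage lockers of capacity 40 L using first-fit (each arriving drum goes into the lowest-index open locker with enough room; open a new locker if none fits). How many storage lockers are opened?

  11 → locker 1 (new)  [load 11/40]
  7 → locker 1  [load 18/40]
  12 → locker 1  [load 30/40]
  7 → locker 1  [load 37/40]
  16 → locker 2 (new)  [load 16/40]
  30 → locker 3 (new)  [load 30/40]
  12 → locker 2  [load 28/40]
  12 → locker 2  [load 40/40]
3 storage lockers opened.

3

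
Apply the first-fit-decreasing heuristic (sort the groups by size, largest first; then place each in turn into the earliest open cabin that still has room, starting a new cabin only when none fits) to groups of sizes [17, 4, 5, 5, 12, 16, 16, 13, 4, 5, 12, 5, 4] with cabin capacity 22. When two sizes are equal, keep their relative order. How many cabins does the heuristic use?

Sorted descending: 17, 16, 16, 13, 12, 12, 5, 5, 5, 5, 4, 4, 4.
  17 → cabin 1 (new)  [load 17/22]
  16 → cabin 2 (new)  [load 16/22]
  16 → cabin 3 (new)  [load 16/22]
  13 → cabin 4 (new)  [load 13/22]
  12 → cabin 5 (new)  [load 12/22]
  12 → cabin 6 (new)  [load 12/22]
  5 → cabin 1  [load 22/22]
  5 → cabin 2  [load 21/22]
  5 → cabin 3  [load 21/22]
  5 → cabin 4  [load 18/22]
  4 → cabin 4  [load 22/22]
  4 → cabin 5  [load 16/22]
  4 → cabin 5  [load 20/22]
6 cabins opened.

6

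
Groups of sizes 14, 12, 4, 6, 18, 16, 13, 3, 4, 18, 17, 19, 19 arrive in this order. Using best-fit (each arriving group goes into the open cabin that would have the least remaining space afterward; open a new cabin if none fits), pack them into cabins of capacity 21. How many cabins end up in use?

  14 → cabin 1 (new)  [load 14/21]
  12 → cabin 2 (new)  [load 12/21]
  4 → cabin 1  [load 18/21]
  6 → cabin 2  [load 18/21]
  18 → cabin 3 (new)  [load 18/21]
  16 → cabin 4 (new)  [load 16/21]
  13 → cabin 5 (new)  [load 13/21]
  3 → cabin 1  [load 21/21]
  4 → cabin 4  [load 20/21]
  18 → cabin 6 (new)  [load 18/21]
  17 → cabin 7 (new)  [load 17/21]
  19 → cabin 8 (new)  [load 19/21]
  19 → cabin 9 (new)  [load 19/21]
9 cabins opened.

9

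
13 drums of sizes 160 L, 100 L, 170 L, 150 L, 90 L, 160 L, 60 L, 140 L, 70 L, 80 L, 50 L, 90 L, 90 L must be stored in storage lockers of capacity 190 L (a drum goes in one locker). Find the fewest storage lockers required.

9

Total = 170 + 160 + 160 + 150 + 140 + 100 + 90 + 90 + 90 + 80 + 70 + 60 + 50 = 1410 L.
Lower bound: ⌈1410/190⌉ = 8 storage lockers.
A packing using 9 storage lockers:
  locker 1: 170 = 170
  locker 2: 160 = 160
  locker 3: 160 = 160
  locker 4: 150 = 150
  locker 5: 140 + 50 = 190
  locker 6: 100 + 90 = 190
  locker 7: 90 + 90 = 180
  locker 8: 80 + 70 = 150
  locker 9: 60 = 60
No arrangement into 8 storage lockers stays within capacity, so 9 is optimal.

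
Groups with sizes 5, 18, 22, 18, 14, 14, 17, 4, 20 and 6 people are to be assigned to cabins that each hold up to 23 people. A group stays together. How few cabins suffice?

Total = 22 + 20 + 18 + 18 + 17 + 14 + 14 + 6 + 5 + 4 = 138 people.
Lower bound: ⌈138/23⌉ = 6 cabins.
Also, 7 groups each exceed 23/2 people, and no two of those can share a cabin, so at least 7 cabins are needed.
A packing using 7 cabins:
  cabin 1: 22 = 22
  cabin 2: 20 = 20
  cabin 3: 18 + 5 = 23
  cabin 4: 18 + 4 = 22
  cabin 5: 17 + 6 = 23
  cabin 6: 14 = 14
  cabin 7: 14 = 14
This matches the lower bound, so 7 is optimal.

7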